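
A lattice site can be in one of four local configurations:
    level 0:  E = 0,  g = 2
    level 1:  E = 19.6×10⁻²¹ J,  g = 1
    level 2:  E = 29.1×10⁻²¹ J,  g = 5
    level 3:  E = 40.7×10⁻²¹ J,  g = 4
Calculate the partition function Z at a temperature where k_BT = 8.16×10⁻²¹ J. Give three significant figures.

Z = 2.26

Eᵢ/kT = 0, 2.4020, 3.5662, 4.9877.
Z = Σ gᵢe^(−Eᵢ/kT) = 2·e^(−0) + 1·e^(−2.4020) + 5·e^(−3.5662) + 4·e^(−4.9877) = 2.0000 + 0.090537 + 0.14132 + 0.027285 = 2.2591.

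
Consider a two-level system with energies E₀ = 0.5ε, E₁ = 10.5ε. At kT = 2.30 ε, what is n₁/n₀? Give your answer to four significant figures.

0.01293

n₁/n₀ = exp[−(E₁−E₀)/kT] = exp(−(10.0ε)/(2.30ε)) = exp(-4.34783) = 0.01293.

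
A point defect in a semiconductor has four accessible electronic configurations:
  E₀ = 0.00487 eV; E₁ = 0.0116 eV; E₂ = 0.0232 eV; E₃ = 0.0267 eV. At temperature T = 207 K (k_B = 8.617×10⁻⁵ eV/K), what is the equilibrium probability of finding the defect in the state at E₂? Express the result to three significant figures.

k_BT = 8.617×10⁻⁵ × 207 K = 0.017837 eV.
Eᵢ/kT = 0.27303, 0.65033, 1.3007, 1.4969.
Z = Σ e^(−Eᵢ/kT) = e^(−0.27303) + e^(−0.65033) + e^(−1.3007) + e^(−1.4969) = 0.76107 + 0.52187 + 0.27234 + 0.22382 = 1.7791.
P₂ = e^(−E₂/kT) / Z = 0.27234/1.7791 = 0.153.

0.153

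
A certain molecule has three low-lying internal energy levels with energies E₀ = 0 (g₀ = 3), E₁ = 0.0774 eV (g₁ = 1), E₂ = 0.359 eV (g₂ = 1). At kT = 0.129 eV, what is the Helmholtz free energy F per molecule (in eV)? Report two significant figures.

-0.17 eV

Eᵢ/kT = 0, 0.6000, 2.783.
Z = Σ gᵢe^(−Eᵢ/kT) = 3·e^(−0) + 1·e^(−0.6000) + 1·e^(−2.783) = 3.000 + 0.5488 + 0.06185 = 3.611.
F = −kT ln Z = −0.129 × ln(3.611) = −0.129 × 1.284 = -0.17 eV.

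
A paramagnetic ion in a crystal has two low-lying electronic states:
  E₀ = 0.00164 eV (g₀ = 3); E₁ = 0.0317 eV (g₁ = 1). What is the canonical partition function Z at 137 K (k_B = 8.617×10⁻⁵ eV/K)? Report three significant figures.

k_BT = 8.617×10⁻⁵ × 137 K = 0.011805 eV.
Eᵢ/kT = 0.13892, 2.6853.
Z = Σ gᵢe^(−Eᵢ/kT) = 3·e^(−0.13892) + 1·e^(−2.6853) = 2.6109 + 0.068201 = 2.6791.

Z = 2.68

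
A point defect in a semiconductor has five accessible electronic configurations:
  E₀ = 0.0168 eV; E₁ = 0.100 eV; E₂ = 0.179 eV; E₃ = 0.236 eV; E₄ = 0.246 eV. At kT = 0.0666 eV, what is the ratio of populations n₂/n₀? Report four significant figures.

n₂/n₀ = exp[−(E₂−E₀)/kT] = exp(−(0.1622 eV)/(0.0666 eV)) = exp(-2.43544) = 0.08756.

0.08756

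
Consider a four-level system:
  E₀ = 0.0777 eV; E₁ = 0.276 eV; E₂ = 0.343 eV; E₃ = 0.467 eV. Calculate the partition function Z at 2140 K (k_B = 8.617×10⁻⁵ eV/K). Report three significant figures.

Z = 1.12

k_BT = 8.617×10⁻⁵ × 2140 K = 0.18440 eV.
Eᵢ/kT = 0.42137, 1.4967, 1.8601, 2.5325.
Z = Σ e^(−Eᵢ/kT) = e^(−0.42137) + e^(−1.4967) + e^(−1.8601) + e^(−2.5325) = 0.65615 + 0.22387 + 0.15566 + 0.079460 = 1.1151.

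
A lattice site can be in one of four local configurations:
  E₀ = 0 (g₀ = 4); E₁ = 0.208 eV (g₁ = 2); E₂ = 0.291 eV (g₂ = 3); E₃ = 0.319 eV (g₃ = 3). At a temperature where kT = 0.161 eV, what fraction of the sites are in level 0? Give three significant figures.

0.733

Eᵢ/kT = 0, 1.2919, 1.8075, 1.9814.
Z = Σ gᵢe^(−Eᵢ/kT) = 4·e^(−0) + 2·e^(−1.2919) + 3·e^(−1.8075) + 3·e^(−1.9814) = 4.0000 + 0.54950 + 0.49219 + 0.41363 = 5.4553.
P₀ = g₀ e^(−E₀/kT) / Z = 4.0000/5.4553 = 0.733.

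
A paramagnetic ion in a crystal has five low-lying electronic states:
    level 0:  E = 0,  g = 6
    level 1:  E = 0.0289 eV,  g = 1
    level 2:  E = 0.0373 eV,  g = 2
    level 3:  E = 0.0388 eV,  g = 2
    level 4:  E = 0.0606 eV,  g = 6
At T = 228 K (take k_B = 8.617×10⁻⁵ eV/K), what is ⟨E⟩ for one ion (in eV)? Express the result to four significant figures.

0.006385 eV

k_BT = 8.617×10⁻⁵ × 228 K = 0.0196468 eV.
Eᵢ/kT = 0, 1.47098, 1.89853, 1.97488, 3.08447.
Z = Σ gᵢe^(−Eᵢ/kT) = 6·e^(−0) + 1·e^(−1.47098) + 2·e^(−1.89853) + 2·e^(−1.97488) + 6·e^(−3.08447) = 6.00000 + 0.229700 + 0.299577 + 0.277556 + 0.274526 = 7.08136.
⟨E⟩ = Σ Eᵢ gᵢe^(−Eᵢ/kT) / Z = (0·6.00000 + 0.0289·0.229700 + 0.0373·0.299577 + 0.0388·0.277556 + 0.0606·0.274526) / 7.08136 = 0.006385 eV.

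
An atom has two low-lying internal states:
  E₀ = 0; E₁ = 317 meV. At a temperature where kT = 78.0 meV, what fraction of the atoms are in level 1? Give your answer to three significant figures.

0.0169

Eᵢ/kT = 0, 4.0641.
Z = Σ e^(−Eᵢ/kT) = e^(−0) + e^(−4.0641) = 1.0000 + 0.017178 = 1.0172.
P₁ = e^(−E₁/kT) / Z = 0.017178/1.0172 = 0.0169.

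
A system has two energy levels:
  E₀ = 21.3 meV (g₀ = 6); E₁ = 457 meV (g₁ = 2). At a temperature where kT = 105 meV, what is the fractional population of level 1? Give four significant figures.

0.005230

Eᵢ/kT = 0.202857, 4.35238.
Z = Σ gᵢe^(−Eᵢ/kT) = 6·e^(−0.202857) + 2·e^(−4.35238) = 4.89837 + 0.0257523 = 4.92412.
P₁ = g₁ e^(−E₁/kT) / Z = 0.0257523/4.92412 = 0.005230.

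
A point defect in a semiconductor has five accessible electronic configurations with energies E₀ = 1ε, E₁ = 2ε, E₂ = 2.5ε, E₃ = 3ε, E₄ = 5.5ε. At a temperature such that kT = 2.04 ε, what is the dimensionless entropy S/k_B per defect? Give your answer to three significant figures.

Eᵢ/kT = 0.49020, 0.98039, 1.2255, 1.4706, 2.6961.
Z = Σ e^(−Eᵢ/kT) = e^(−0.49020) + e^(−0.98039) + e^(−1.2255) + e^(−1.4706) + e^(−2.6961) = 0.61250 + 0.37516 + 0.29361 + 0.22979 + 0.067468 = 1.5785.
⟨E⟩ = Σ EᵢPᵢ = 2.0002 ε.
S/k_B = ln Z + ⟨E⟩/kT = ln(1.5785) + 2.0002/2.04 = 0.45648 + 0.98049 = 1.44.

1.44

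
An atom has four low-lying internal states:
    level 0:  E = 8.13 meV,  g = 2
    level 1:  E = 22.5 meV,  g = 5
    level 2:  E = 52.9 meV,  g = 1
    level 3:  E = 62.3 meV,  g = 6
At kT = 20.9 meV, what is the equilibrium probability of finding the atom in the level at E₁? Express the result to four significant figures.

Eᵢ/kT = 0.388995, 1.07656, 2.53110, 2.98086.
Z = Σ gᵢe^(−Eᵢ/kT) = 2·e^(−0.388995) + 5·e^(−1.07656) + 1·e^(−2.53110) + 6·e^(−2.98086) = 1.35548 + 1.70383 + 0.0795714 + 0.304495 = 3.44338.
P₁ = g₁ e^(−E₁/kT) / Z = 1.70383/3.44338 = 0.4948.

0.4948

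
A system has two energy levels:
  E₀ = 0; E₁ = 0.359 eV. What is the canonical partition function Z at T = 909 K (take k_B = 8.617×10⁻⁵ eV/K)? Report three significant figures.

k_BT = 8.617×10⁻⁵ × 909 K = 0.078329 eV.
Eᵢ/kT = 0, 4.5832.
Z = Σ e^(−Eᵢ/kT) = e^(−0) + e^(−4.5832) = 1.0000 + 0.010222 = 1.0102.

Z = 1.01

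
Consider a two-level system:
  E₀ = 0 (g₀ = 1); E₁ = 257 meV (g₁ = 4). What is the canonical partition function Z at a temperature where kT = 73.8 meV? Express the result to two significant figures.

Z = 1.1

Eᵢ/kT = 0, 3.482.
Z = Σ gᵢe^(−Eᵢ/kT) = 1·e^(−0) + 4·e^(−3.482) = 1.000 + 0.1230 = 1.123.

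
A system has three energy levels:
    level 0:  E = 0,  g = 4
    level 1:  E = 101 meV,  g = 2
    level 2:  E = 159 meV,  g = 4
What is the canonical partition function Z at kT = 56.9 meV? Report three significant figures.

Z = 4.58

Eᵢ/kT = 0, 1.7750, 2.7944.
Z = Σ gᵢe^(−Eᵢ/kT) = 4·e^(−0) + 2·e^(−1.7750) + 4·e^(−2.7944) = 4.0000 + 0.33897 + 0.24461 = 4.5836.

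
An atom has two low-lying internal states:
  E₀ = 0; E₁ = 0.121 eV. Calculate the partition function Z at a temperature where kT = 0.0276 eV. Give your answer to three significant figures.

Z = 1.01

Eᵢ/kT = 0, 4.3841.
Z = Σ e^(−Eᵢ/kT) = e^(−0) + e^(−4.3841) = 1.0000 + 0.012474 = 1.0125.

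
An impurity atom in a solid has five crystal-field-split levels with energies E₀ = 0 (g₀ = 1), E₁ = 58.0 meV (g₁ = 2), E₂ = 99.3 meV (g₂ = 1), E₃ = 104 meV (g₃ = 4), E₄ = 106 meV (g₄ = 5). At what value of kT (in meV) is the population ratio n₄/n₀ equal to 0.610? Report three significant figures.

50.4 meV

n₄/n₀ = (g₄/g₀) exp[−(E₄−E₀)/kT] = 0.610.
⇒ (E₄−E₀)/kT = ln((5/1)/0.610) = ln(8.1967) = 2.1037.
kT = 106 meV / 2.1037 = 50.4 meV.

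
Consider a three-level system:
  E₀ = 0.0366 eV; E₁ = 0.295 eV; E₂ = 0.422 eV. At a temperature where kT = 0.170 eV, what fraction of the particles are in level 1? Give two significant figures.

Eᵢ/kT = 0.2153, 1.735, 2.482.
Z = Σ e^(−Eᵢ/kT) = e^(−0.2153) + e^(−1.735) + e^(−2.482) = 0.8063 + 0.1764 + 0.08358 = 1.066.
P₁ = e^(−E₁/kT) / Z = 0.1764/1.066 = 0.17.

0.17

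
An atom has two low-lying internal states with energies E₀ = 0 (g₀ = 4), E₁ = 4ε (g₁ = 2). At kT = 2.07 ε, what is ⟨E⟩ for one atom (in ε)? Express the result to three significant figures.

Eᵢ/kT = 0, 1.9324.
Z = Σ gᵢe^(−Eᵢ/kT) = 4·e^(−0) + 2·e^(−1.9324) = 4.0000 + 0.28960 = 4.2896.
⟨E⟩ = Σ Eᵢ gᵢe^(−Eᵢ/kT) / Z = (0·4.0000 + 4·0.28960) / 4.2896 = 0.270 ε.

0.270 ε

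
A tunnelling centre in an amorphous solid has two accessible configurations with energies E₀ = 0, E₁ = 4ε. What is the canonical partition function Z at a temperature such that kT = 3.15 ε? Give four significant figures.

Z = 1.281

Eᵢ/kT = 0, 1.26984.
Z = Σ e^(−Eᵢ/kT) = e^(−0) + e^(−1.26984) = 1.00000 + 0.280877 = 1.28088.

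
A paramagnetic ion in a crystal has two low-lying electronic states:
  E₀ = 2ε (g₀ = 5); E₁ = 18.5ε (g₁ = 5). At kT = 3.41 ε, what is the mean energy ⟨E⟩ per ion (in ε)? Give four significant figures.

2.130 ε

Eᵢ/kT = 0.586510, 5.42522.
Z = Σ gᵢe^(−Eᵢ/kT) = 5·e^(−0.586510) + 5·e^(−5.42522) = 2.78133 + 0.0220205 = 2.80335.
⟨E⟩ = Σ Eᵢ gᵢe^(−Eᵢ/kT) / Z = (2·2.78133 + 18.5·0.0220205) / 2.80335 = 2.130 ε.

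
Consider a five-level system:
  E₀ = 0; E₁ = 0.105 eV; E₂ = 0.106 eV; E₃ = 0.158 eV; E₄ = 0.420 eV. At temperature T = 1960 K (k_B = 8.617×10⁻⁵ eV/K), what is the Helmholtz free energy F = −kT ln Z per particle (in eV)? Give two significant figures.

-0.16 eV

k_BT = 8.617×10⁻⁵ × 1960 K = 0.1689 eV.
Eᵢ/kT = 0, 0.6217, 0.6276, 0.9355, 2.487.
Z = Σ e^(−Eᵢ/kT) = e^(−0) + e^(−0.6217) + e^(−0.6276) + e^(−0.9355) + e^(−2.487) = 1.000 + 0.5370 + 0.5339 + 0.3924 + 0.08316 = 2.546.
F = −kT ln Z = −0.1689 × ln(2.546) = −0.1689 × 0.9345 = -0.16 eV.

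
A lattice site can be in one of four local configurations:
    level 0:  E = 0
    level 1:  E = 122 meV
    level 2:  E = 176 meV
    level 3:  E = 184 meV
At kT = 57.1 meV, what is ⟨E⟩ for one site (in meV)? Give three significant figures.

Eᵢ/kT = 0, 2.1366, 3.0823, 3.2224.
Z = Σ e^(−Eᵢ/kT) = e^(−0) + e^(−2.1366) + e^(−3.0823) + e^(−3.2224) = 1.0000 + 0.11806 + 0.045854 + 0.039859 = 1.2038.
⟨E⟩ = Σ Eᵢ e^(−Eᵢ/kT) / Z = (0·1.0000 + 122·0.11806 + 176·0.045854 + 184·0.039859) / 1.2038 = 24.8 meV.

24.8 meV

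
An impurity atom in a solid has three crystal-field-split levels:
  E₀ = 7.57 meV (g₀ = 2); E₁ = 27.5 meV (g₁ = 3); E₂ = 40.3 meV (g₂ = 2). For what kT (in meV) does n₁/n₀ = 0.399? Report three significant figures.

15.0 meV

n₁/n₀ = (g₁/g₀) exp[−(E₁−E₀)/kT] = 0.399.
⇒ (E₁−E₀)/kT = ln((3/2)/0.399) = ln(3.7594) = 1.3243.
kT = 19.93 meV / 1.3243 = 15.0 meV.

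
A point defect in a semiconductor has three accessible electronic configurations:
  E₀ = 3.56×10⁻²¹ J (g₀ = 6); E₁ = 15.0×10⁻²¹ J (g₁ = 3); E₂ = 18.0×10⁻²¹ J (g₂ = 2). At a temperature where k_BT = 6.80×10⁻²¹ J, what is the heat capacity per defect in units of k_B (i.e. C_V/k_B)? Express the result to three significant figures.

Eᵢ/kT = 0.52353, 2.2059, 2.6471.
Z = Σ gᵢe^(−Eᵢ/kT) = 6·e^(−0.52353) + 3·e^(−2.2059) + 2·e^(−2.6471) = 3.5546 + 0.33045 + 0.14171 = 4.0268.
⟨E⟩ = 5.0069, ⟨E²⟩ = 41.054.
C_V/k_B = (⟨E²⟩ − ⟨E⟩²)/(kT)² = (41.054 − 25.069)/46.240 = 0.346.

0.346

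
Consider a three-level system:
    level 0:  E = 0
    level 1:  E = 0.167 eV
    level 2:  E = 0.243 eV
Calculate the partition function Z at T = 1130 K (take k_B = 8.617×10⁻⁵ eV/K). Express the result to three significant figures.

Z = 1.26

k_BT = 8.617×10⁻⁵ × 1130 K = 0.097372 eV.
Eᵢ/kT = 0, 1.7151, 2.4956.
Z = Σ e^(−Eᵢ/kT) = e^(−0) + e^(−1.7151) + e^(−2.4956) = 1.0000 + 0.17995 + 0.082447 = 1.2624.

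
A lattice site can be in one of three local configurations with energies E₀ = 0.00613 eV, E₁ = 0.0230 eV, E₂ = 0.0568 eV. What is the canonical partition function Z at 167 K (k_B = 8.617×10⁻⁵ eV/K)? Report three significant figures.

Z = 0.875

k_BT = 8.617×10⁻⁵ × 167 K = 0.014390 eV.
Eᵢ/kT = 0.42599, 1.5983, 3.9472.
Z = Σ e^(−Eᵢ/kT) = e^(−0.42599) + e^(−1.5983) + e^(−3.9472) = 0.65312 + 0.20224 + 0.019309 = 0.87467.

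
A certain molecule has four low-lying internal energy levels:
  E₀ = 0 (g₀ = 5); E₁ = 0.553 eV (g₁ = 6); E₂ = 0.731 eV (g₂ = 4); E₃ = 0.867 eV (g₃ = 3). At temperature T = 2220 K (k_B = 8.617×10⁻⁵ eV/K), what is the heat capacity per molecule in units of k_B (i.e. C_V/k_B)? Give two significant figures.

k_BT = 8.617×10⁻⁵ × 2220 K = 0.1913 eV.
Eᵢ/kT = 0, 2.891, 3.821, 4.532.
Z = Σ gᵢe^(−Eᵢ/kT) = 5·e^(−0) + 6·e^(−2.891) + 4·e^(−3.821) + 3·e^(−4.532) = 5.000 + 0.3331 + 0.08762 + 0.03228 = 5.453.
⟨E⟩ = 0.05066 eV, ⟨E²⟩ = 0.03172 eV².
C_V/k_B = (⟨E²⟩ − ⟨E⟩²)/(kT)² = (0.03172 − 0.002566)/0.03660 = 0.80.

0.80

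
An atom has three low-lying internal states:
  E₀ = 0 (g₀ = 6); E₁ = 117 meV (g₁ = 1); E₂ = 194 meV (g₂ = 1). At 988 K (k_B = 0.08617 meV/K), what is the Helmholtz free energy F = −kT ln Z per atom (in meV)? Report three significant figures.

k_BT = 0.08617 × 988 K = 85.136 meV.
Eᵢ/kT = 0, 1.3743, 2.2787.
Z = Σ gᵢe^(−Eᵢ/kT) = 6·e^(−0) + 1·e^(−1.3743) + 1·e^(−2.2787) = 6.0000 + 0.25302 + 0.10242 = 6.3554.
F = −kT ln Z = −85.136 × ln(6.3554) = −85.136 × 1.8493 = -157 meV.

-157 meV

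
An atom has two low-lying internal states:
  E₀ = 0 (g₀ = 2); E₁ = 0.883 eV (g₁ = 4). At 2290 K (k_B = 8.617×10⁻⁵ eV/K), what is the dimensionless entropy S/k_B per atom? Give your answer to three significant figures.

0.815

k_BT = 8.617×10⁻⁵ × 2290 K = 0.19733 eV.
Eᵢ/kT = 0, 4.4747.
Z = Σ gᵢe^(−Eᵢ/kT) = 2·e^(−0) + 4·e^(−4.4747) = 2.0000 + 0.045575 = 2.0456.
⟨E⟩ = Σ EᵢPᵢ = 0.019673 eV.
S/k_B = ln Z + ⟨E⟩/kT = ln(2.0456) + 0.019673/0.19733 = 0.71569 + 0.099696 = 0.815.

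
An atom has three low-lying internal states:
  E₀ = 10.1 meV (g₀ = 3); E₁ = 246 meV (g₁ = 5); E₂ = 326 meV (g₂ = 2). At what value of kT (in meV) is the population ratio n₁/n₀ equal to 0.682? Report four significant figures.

n₁/n₀ = (g₁/g₀) exp[−(E₁−E₀)/kT] = 0.682.
⇒ (E₁−E₀)/kT = ln((5/3)/0.682) = ln(2.44379) = 0.893550.
kT = 235.9 meV / 0.893550 = 264.0 meV.

264.0 meV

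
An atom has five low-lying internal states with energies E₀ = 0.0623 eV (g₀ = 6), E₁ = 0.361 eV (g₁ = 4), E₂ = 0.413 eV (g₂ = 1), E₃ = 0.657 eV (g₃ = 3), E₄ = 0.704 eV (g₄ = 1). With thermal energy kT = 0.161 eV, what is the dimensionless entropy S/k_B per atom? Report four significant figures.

Eᵢ/kT = 0.386957, 2.24224, 2.56522, 4.08075, 4.37267.
Z = Σ gᵢe^(−Eᵢ/kT) = 6·e^(−0.386957) + 4·e^(−2.24224) + 1·e^(−2.56522) + 3·e^(−4.08075) + 1·e^(−4.37267) = 4.07472 + 0.424881 + 0.0769023 + 0.0506844 + 0.0126175 = 4.63981.
⟨E⟩ = Σ EᵢPᵢ = 0.103707 eV.
S/k_B = ln Z + ⟨E⟩/kT = ln(4.63981) + 0.103707/0.161 = 1.53467 + 0.644143 = 2.179.

2.179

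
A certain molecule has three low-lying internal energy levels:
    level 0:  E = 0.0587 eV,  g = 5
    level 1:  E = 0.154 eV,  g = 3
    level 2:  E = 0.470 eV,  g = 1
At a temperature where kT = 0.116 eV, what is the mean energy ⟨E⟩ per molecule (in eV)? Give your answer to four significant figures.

Eᵢ/kT = 0.506034, 1.32759, 4.05172.
Z = Σ gᵢe^(−Eᵢ/kT) = 5·e^(−0.506034) + 3·e^(−1.32759) + 1·e^(−4.05172) = 3.01441 + 0.795346 + 0.0173924 = 3.82715.
⟨E⟩ = Σ Eᵢ gᵢe^(−Eᵢ/kT) / Z = (0.0587·3.01441 + 0.154·0.795346 + 0.470·0.0173924) / 3.82715 = 0.08037 eV.

0.08037 eV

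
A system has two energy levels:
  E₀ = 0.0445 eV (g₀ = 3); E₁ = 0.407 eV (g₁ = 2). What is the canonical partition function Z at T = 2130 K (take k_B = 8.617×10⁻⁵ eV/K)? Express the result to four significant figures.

k_BT = 8.617×10⁻⁵ × 2130 K = 0.183542 eV.
Eᵢ/kT = 0.242451, 2.21748.
Z = Σ gᵢe^(−Eᵢ/kT) = 3·e^(−0.242451) + 2·e^(−2.21748) = 2.35411 + 0.217766 = 2.57188.

Z = 2.572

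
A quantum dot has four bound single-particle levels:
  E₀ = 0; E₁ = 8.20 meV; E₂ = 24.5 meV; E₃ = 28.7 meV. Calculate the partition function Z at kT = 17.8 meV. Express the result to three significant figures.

Z = 2.08

Eᵢ/kT = 0, 0.46067, 1.3764, 1.6124.
Z = Σ e^(−Eᵢ/kT) = e^(−0) + e^(−0.46067) + e^(−1.3764) + e^(−1.6124) = 1.0000 + 0.63086 + 0.25249 + 0.19941 = 2.0828.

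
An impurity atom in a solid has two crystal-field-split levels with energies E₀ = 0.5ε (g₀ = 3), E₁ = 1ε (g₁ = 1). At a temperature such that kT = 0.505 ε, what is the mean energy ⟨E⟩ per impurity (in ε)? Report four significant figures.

0.5551 ε

Eᵢ/kT = 0.990099, 1.98020.
Z = Σ gᵢe^(−Eᵢ/kT) = 3·e^(−0.990099) + 1·e^(−1.98020) = 1.11462 + 0.138042 = 1.25266.
⟨E⟩ = Σ Eᵢ gᵢe^(−Eᵢ/kT) / Z = (0.5·1.11462 + 1·0.138042) / 1.25266 = 0.5551 ε.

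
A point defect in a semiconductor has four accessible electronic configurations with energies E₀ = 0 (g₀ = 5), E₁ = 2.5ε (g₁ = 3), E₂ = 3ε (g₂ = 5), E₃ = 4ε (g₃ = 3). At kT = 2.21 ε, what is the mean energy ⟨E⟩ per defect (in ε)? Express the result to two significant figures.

1.1 ε

Eᵢ/kT = 0, 1.131, 1.357, 1.810.
Z = Σ gᵢe^(−Eᵢ/kT) = 5·e^(−0) + 3·e^(−1.131) + 5·e^(−1.357) + 3·e^(−1.810) = 5.000 + 0.9681 + 1.287 + 0.4910 = 7.746.
⟨E⟩ = Σ Eᵢ gᵢe^(−Eᵢ/kT) / Z = (0·5.000 + 2.5·0.9681 + 3·1.287 + 4·0.4910) / 7.746 = 1.1 ε.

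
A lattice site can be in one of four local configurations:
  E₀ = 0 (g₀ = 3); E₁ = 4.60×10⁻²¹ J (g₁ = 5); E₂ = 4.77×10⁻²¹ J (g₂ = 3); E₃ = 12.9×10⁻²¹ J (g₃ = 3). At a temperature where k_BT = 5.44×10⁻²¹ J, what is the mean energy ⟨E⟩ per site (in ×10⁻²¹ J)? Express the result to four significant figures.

Eᵢ/kT = 0, 0.845588, 0.876838, 2.37132.
Z = Σ gᵢe^(−Eᵢ/kT) = 3·e^(−0) + 5·e^(−0.845588) + 3·e^(−0.876838) + 3·e^(−2.37132) = 3.00000 + 2.14652 + 1.24829 + 0.280072 = 6.67488.
⟨E⟩ = Σ Eᵢ gᵢe^(−Eᵢ/kT) / Z = (0·3.00000 + 4.60·2.14652 + 4.77·1.24829 + 12.9·0.280072) / 6.67488 = 2.913 ×10⁻²¹ J.

2.913 ×10⁻²¹ J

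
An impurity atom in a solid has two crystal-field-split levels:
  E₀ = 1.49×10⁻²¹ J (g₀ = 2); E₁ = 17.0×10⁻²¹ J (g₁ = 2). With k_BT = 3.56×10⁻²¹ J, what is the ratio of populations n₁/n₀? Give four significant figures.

0.01282

n₁/n₀ = (g₁/g₀) exp[−(E₁−E₀)/kT] = (2/2) × exp(−(15.51 ×10⁻²¹ J)/(3.56 ×10⁻²¹ J)) = (2/2) × exp(-4.35674) = 0.01282.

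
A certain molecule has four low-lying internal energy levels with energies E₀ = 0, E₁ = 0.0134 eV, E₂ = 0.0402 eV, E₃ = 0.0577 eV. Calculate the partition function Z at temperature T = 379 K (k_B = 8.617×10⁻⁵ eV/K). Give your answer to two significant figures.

k_BT = 8.617×10⁻⁵ × 379 K = 0.03266 eV.
Eᵢ/kT = 0, 0.4103, 1.231, 1.767.
Z = Σ e^(−Eᵢ/kT) = e^(−0) + e^(−0.4103) + e^(−1.231) + e^(−1.767) = 1.000 + 0.6635 + 0.2920 + 0.1708 = 2.126.

Z = 2.1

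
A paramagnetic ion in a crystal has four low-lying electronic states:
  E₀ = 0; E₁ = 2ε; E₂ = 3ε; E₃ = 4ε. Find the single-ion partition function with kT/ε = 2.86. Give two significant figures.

Z = 2.1

Eᵢ/kT = 0, 0.6993, 1.049, 1.399.
Z = Σ e^(−Eᵢ/kT) = e^(−0) + e^(−0.6993) + e^(−1.049) + e^(−1.399) = 1.000 + 0.4969 + 0.3503 + 0.2468 = 2.094.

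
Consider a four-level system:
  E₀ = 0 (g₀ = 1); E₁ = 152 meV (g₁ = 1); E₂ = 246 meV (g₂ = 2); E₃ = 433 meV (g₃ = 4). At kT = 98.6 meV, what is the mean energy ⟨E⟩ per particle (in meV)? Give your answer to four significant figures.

66.20 meV

Eᵢ/kT = 0, 1.54158, 2.49493, 4.39148.
Z = Σ gᵢe^(−Eᵢ/kT) = 1·e^(−0) + 1·e^(−1.54158) + 2·e^(−2.49493) + 4·e^(−4.39148) = 1.00000 + 0.214043 + 0.165004 + 0.0495296 = 1.42858.
⟨E⟩ = Σ Eᵢ gᵢe^(−Eᵢ/kT) / Z = (0·1.00000 + 152·0.214043 + 246·0.165004 + 433·0.0495296) / 1.42858 = 66.20 meV.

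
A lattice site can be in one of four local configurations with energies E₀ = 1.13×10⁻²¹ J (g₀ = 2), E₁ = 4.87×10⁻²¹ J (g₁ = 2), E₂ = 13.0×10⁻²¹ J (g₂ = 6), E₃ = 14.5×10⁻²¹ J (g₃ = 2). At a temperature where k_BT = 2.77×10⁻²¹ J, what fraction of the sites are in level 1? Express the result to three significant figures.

0.198

Eᵢ/kT = 0.40794, 1.7581, 4.6931, 5.2347.
Z = Σ gᵢe^(−Eᵢ/kT) = 2·e^(−0.40794) + 2·e^(−1.7581) + 6·e^(−4.6931) + 2·e^(−5.2347) = 1.3300 + 0.34474 + 0.054950 + 0.010657 = 1.7403.
P₁ = g₁ e^(−E₁/kT) / Z = 0.34474/1.7403 = 0.198.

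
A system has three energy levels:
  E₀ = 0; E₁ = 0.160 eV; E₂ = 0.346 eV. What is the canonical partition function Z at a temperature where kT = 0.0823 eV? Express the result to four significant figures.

Eᵢ/kT = 0, 1.94411, 4.20413.
Z = Σ e^(−Eᵢ/kT) = e^(−0) + e^(−1.94411) + e^(−4.20413) = 1.00000 + 0.143115 + 0.0149338 = 1.15805.

Z = 1.158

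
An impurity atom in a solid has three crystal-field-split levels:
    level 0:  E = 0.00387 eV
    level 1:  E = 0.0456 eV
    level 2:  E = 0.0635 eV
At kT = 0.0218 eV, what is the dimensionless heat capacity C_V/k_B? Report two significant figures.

Eᵢ/kT = 0.1775, 2.092, 2.913.
Z = Σ e^(−Eᵢ/kT) = e^(−0.1775) + e^(−2.092) + e^(−2.913) = 0.8374 + 0.1234 + 0.05431 = 1.015.
⟨E⟩ = 0.01213 eV, ⟨E²⟩ = 0.0004809 eV².
C_V/k_B = (⟨E²⟩ − ⟨E⟩²)/(kT)² = (0.0004809 − 0.0001471)/0.0004752 = 0.70.

0.70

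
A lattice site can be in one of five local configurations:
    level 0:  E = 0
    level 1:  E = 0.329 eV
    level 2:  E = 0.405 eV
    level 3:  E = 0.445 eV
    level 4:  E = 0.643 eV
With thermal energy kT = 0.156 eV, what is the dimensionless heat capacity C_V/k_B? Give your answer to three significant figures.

1.12

Eᵢ/kT = 0, 2.1090, 2.5962, 2.8526, 4.1218.
Z = Σ e^(−Eᵢ/kT) = e^(−0) + e^(−2.1090) + e^(−2.5962) + e^(−2.8526) + e^(−4.1218) = 1.0000 + 0.12136 + 0.074556 + 0.057694 + 0.016215 = 1.2698.
⟨E⟩ = 0.083653 eV, ⟨E²⟩ = 0.034253 eV².
C_V/k_B = (⟨E²⟩ − ⟨E⟩²)/(kT)² = (0.034253 − 0.0069978)/0.024336 = 1.12.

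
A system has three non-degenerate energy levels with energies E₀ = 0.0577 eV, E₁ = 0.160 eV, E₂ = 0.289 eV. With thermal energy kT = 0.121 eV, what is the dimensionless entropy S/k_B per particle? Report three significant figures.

0.865

Eᵢ/kT = 0.47686, 1.3223, 2.3884.
Z = Σ e^(−Eᵢ/kT) = e^(−0.47686) + e^(−1.3223) + e^(−2.3884) = 0.62073 + 0.26652 + 0.091776 = 0.97903.
⟨E⟩ = Σ EᵢPᵢ = 0.10723 eV.
S/k_B = ln Z + ⟨E⟩/kT = ln(0.97903) + 0.10723/0.121 = -0.021193 + 0.88620 = 0.865.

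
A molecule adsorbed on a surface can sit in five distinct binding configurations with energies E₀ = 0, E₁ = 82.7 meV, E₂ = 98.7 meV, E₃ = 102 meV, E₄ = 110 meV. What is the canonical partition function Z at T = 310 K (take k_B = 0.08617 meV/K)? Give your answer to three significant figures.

k_BT = 0.08617 × 310 K = 26.713 meV.
Eᵢ/kT = 0, 3.0959, 3.6948, 3.8184, 4.1178.
Z = Σ e^(−Eᵢ/kT) = e^(−0) + e^(−3.0959) + e^(−3.6948) + e^(−3.8184) + e^(−4.1178) = 1.0000 + 0.045234 + 0.024852 + 0.021963 + 0.016280 = 1.1083.

Z = 1.11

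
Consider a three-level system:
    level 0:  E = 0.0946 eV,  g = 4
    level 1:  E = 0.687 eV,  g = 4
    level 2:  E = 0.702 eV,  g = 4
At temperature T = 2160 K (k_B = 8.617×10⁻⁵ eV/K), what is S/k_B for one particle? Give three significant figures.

1.70

k_BT = 8.617×10⁻⁵ × 2160 K = 0.18613 eV.
Eᵢ/kT = 0.50825, 3.6910, 3.7716.
Z = Σ gᵢe^(−Eᵢ/kT) = 4·e^(−0.50825) + 4·e^(−3.6910) + 4·e^(−3.7716) = 2.4062 + 0.099788 + 0.092061 = 2.5980.
⟨E⟩ = Σ EᵢPᵢ = 0.13888 eV.
S/k_B = ln Z + ⟨E⟩/kT = ln(2.5980) + 0.13888/0.18613 = 0.95474 + 0.74615 = 1.70.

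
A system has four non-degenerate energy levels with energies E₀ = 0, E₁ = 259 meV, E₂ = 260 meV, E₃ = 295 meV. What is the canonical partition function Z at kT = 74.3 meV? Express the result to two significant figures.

Eᵢ/kT = 0, 3.486, 3.499, 3.970.
Z = Σ e^(−Eᵢ/kT) = e^(−0) + e^(−3.486) + e^(−3.499) + e^(−3.970) = 1.000 + 0.03062 + 0.03023 + 0.01887 = 1.080.

Z = 1.1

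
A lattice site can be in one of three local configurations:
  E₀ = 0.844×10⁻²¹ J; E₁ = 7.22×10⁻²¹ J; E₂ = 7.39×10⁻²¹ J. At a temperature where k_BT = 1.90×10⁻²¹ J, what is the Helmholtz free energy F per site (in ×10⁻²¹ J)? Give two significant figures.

Eᵢ/kT = 0.4442, 3.800, 3.889.
Z = Σ e^(−Eᵢ/kT) = e^(−0.4442) + e^(−3.800) + e^(−3.889) = 0.6413 + 0.02237 + 0.02047 = 0.6841.
F = −kT ln Z = −1.90 × ln(0.6841) = −1.90 × -0.3797 = 0.72 ×10⁻²¹ J.

0.72 ×10⁻²¹ J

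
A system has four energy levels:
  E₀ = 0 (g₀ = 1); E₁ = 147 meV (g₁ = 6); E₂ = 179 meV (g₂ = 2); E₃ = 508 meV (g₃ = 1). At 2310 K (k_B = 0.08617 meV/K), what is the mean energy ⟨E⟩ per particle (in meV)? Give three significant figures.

k_BT = 0.08617 × 2310 K = 199.05 meV.
Eᵢ/kT = 0, 0.73851, 0.89927, 2.5521.
Z = Σ gᵢe^(−Eᵢ/kT) = 1·e^(−0) + 6·e^(−0.73851) + 2·e^(−0.89927) + 1·e^(−2.5521) = 1.0000 + 2.8670 + 0.81373 + 0.077918 = 4.7586.
⟨E⟩ = Σ Eᵢ gᵢe^(−Eᵢ/kT) / Z = (0·1.0000 + 147·2.8670 + 179·0.81373 + 508·0.077918) / 4.7586 = 127 meV.

127 meV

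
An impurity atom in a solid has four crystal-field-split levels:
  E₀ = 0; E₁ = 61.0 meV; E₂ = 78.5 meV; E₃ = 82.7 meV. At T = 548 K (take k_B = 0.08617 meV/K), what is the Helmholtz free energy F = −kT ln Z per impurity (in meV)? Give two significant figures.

-23 meV

k_BT = 0.08617 × 548 K = 47.22 meV.
Eᵢ/kT = 0, 1.292, 1.662, 1.751.
Z = Σ e^(−Eᵢ/kT) = e^(−0) + e^(−1.292) + e^(−1.662) + e^(−1.751) = 1.000 + 0.2747 + 0.1898 + 0.1736 = 1.638.
F = −kT ln Z = −47.22 × ln(1.638) = −47.22 × 0.4935 = -23 meV.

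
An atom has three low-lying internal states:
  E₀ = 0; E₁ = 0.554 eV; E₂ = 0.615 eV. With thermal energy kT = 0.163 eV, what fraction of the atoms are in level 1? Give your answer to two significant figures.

Eᵢ/kT = 0, 3.399, 3.773.
Z = Σ e^(−Eᵢ/kT) = e^(−0) + e^(−3.399) + e^(−3.773) = 1.000 + 0.03341 + 0.02298 = 1.056.
P₁ = e^(−E₁/kT) / Z = 0.03341/1.056 = 0.032.

0.032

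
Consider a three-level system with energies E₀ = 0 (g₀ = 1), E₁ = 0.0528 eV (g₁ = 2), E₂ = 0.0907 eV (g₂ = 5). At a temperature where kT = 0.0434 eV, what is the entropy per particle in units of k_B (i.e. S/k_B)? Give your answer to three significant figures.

Eᵢ/kT = 0, 1.2166, 2.0899.
Z = Σ gᵢe^(−Eᵢ/kT) = 1·e^(−0) + 2·e^(−1.2166) + 5·e^(−2.0899) = 1.0000 + 0.59247 + 0.61850 = 2.2110.
⟨E⟩ = Σ EᵢPᵢ = 0.039521 eV.
S/k_B = ln Z + ⟨E⟩/kT = ln(2.2110) + 0.039521/0.0434 = 0.79344 + 0.91062 = 1.70.

1.70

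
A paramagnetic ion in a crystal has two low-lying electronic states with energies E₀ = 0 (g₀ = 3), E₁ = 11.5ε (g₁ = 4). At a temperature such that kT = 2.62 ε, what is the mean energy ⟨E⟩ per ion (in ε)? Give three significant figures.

Eᵢ/kT = 0, 4.3893.
Z = Σ gᵢe^(−Eᵢ/kT) = 3·e^(−0) + 4·e^(−4.3893) = 3.0000 + 0.049638 = 3.0496.
⟨E⟩ = Σ Eᵢ gᵢe^(−Eᵢ/kT) / Z = (0·3.0000 + 11.5·0.049638) / 3.0496 = 0.187 ε.

0.187 ε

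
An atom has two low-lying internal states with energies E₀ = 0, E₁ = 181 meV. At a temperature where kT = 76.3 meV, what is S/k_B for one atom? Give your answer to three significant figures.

0.292

Eᵢ/kT = 0, 2.3722.
Z = Σ e^(−Eᵢ/kT) = e^(−0) + e^(−2.3722) = 1.0000 + 0.093275 = 1.0933.
⟨E⟩ = Σ EᵢPᵢ = 15.442 meV.
S/k_B = ln Z + ⟨E⟩/kT = ln(1.0933) + 15.442/76.3 = 0.089201 + 0.20239 = 0.292.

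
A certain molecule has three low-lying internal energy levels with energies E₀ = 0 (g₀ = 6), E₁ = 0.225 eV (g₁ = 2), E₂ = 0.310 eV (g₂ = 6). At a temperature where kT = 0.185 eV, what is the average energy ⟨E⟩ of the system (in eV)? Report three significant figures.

0.0624 eV

Eᵢ/kT = 0, 1.2162, 1.6757.
Z = Σ gᵢe^(−Eᵢ/kT) = 6·e^(−0) + 2·e^(−1.2162) + 6·e^(−1.6757) = 6.0000 + 0.59271 + 1.1231 = 7.7158.
⟨E⟩ = Σ Eᵢ gᵢe^(−Eᵢ/kT) / Z = (0·6.0000 + 0.225·0.59271 + 0.310·1.1231) / 7.7158 = 0.0624 eV.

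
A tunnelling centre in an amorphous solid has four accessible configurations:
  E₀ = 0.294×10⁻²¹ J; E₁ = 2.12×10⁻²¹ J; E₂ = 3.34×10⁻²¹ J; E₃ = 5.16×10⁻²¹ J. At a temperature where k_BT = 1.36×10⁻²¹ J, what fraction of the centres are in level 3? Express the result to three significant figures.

Eᵢ/kT = 0.21618, 1.5588, 2.4559, 3.7941.
Z = Σ e^(−Eᵢ/kT) = e^(−0.21618) + e^(−1.5588) + e^(−2.4559) + e^(−3.7941) = 0.80559 + 0.21039 + 0.085786 + 0.022503 = 1.1243.
P₃ = e^(−E₃/kT) / Z = 0.022503/1.1243 = 0.0200.

0.0200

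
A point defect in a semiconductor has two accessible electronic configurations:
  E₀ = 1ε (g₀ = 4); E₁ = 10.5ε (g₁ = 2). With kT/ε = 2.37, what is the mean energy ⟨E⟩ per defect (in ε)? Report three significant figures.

1.09 ε

Eᵢ/kT = 0.42194, 4.4304.
Z = Σ gᵢe^(−Eᵢ/kT) = 4·e^(−0.42194) + 2·e^(−4.4304) = 2.6231 + 0.023819 = 2.6469.
⟨E⟩ = Σ Eᵢ gᵢe^(−Eᵢ/kT) / Z = (1·2.6231 + 10.5·0.023819) / 2.6469 = 1.09 ε.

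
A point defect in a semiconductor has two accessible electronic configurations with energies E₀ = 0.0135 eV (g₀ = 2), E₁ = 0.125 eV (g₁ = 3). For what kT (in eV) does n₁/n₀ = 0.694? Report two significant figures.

n₁/n₀ = (g₁/g₀) exp[−(E₁−E₀)/kT] = 0.694.
⇒ (E₁−E₀)/kT = ln((3/2)/0.694) = ln(2.161) = 0.7706.
kT = 0.1115 eV / 0.7706 = 0.14 eV.

0.14 eV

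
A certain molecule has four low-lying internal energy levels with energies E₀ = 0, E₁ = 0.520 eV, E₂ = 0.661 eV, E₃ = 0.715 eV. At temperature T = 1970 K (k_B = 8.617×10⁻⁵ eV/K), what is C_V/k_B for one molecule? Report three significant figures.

k_BT = 8.617×10⁻⁵ × 1970 K = 0.16975 eV.
Eᵢ/kT = 0, 3.0633, 3.8940, 4.2121.
Z = Σ e^(−Eᵢ/kT) = e^(−0) + e^(−3.0633) + e^(−3.8940) + e^(−4.2121) = 1.0000 + 0.046733 + 0.020364 + 0.014815 = 1.0819.
⟨E⟩ = 0.044694 eV, ⟨E²⟩ = 0.026904 eV².
C_V/k_B = (⟨E²⟩ − ⟨E⟩²)/(kT)² = (0.026904 − 0.0019976)/0.028815 = 0.864.

0.864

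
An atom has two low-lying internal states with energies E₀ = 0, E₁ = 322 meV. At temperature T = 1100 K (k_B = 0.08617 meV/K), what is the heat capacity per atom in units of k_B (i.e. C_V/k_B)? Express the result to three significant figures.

0.362

k_BT = 0.08617 × 1100 K = 94.787 meV.
Eᵢ/kT = 0, 3.3971.
Z = Σ e^(−Eᵢ/kT) = e^(−0) + e^(−3.3971) = 1.0000 + 0.033470 = 1.0335.
⟨E⟩ = 10.428 meV, ⟨E²⟩ = 3357.8 meV².
C_V/k_B = (⟨E²⟩ − ⟨E⟩²)/(kT)² = (3357.8 − 108.74)/8984.6 = 0.362.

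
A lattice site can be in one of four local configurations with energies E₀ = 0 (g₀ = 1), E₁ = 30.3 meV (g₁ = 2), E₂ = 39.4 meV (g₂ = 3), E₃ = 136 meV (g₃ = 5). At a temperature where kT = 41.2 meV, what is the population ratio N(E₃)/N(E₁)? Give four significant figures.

0.1922

n₃/n₁ = (g₃/g₁) exp[−(E₃−E₁)/kT] = (5/2) × exp(−(105.7 meV)/(41.2 meV)) = (5/2) × exp(-2.56553) = 0.1922.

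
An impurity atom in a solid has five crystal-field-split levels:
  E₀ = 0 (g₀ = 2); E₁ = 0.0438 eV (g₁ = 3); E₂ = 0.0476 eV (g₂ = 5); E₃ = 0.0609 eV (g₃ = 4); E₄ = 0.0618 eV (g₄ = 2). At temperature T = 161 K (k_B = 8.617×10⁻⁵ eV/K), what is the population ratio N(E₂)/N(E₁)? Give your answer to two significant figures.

1.3

k_BT = 8.617×10⁻⁵ × 161 K = 0.01387 eV.
n₂/n₁ = (g₂/g₁) exp[−(E₂−E₁)/kT] = (5/3) × exp(−(0.0038 eV)/(0.01387 eV)) = (5/3) × exp(-0.2740) = 1.3.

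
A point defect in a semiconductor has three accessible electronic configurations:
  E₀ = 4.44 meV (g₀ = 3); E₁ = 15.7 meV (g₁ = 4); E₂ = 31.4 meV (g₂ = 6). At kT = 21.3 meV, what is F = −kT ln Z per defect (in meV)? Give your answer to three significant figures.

Eᵢ/kT = 0.20845, 0.73709, 1.4742.
Z = Σ gᵢe^(−Eᵢ/kT) = 3·e^(−0.20845) + 4·e^(−0.73709) + 6·e^(−1.4742) = 2.4355 + 1.9140 + 1.3738 = 5.7233.
F = −kT ln Z = −21.3 × ln(5.7233) = −21.3 × 1.7445 = -37.2 meV.

-37.2 meV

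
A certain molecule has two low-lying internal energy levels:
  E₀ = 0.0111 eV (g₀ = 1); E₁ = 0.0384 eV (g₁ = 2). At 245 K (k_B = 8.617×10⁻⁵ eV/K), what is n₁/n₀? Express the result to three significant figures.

k_BT = 8.617×10⁻⁵ × 245 K = 0.021112 eV.
n₁/n₀ = (g₁/g₀) exp[−(E₁−E₀)/kT] = (2/1) × exp(−(0.0273 eV)/(0.021112 eV)) = (2/1) × exp(-1.2931) = 0.549.

0.549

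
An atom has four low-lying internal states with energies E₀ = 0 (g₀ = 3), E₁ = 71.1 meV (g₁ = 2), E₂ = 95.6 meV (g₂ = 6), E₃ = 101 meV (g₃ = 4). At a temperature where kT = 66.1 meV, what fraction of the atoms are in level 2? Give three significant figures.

Eᵢ/kT = 0, 1.0756, 1.4463, 1.5280.
Z = Σ gᵢe^(−Eᵢ/kT) = 3·e^(−0) + 2·e^(−1.0756) + 6·e^(−1.4463) + 4·e^(−1.5280) = 3.0000 + 0.68219 + 1.4126 + 0.86788 = 5.9627.
P₂ = g₂ e^(−E₂/kT) / Z = 1.4126/5.9627 = 0.237.

0.237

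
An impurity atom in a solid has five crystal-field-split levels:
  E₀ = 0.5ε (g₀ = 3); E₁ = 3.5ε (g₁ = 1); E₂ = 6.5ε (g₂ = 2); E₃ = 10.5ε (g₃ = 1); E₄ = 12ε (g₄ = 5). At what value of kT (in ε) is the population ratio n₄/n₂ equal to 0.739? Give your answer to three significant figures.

4.51 ε

n₄/n₂ = (g₄/g₂) exp[−(E₄−E₂)/kT] = 0.739.
⇒ (E₄−E₂)/kT = ln((5/2)/0.739) = ln(3.3829) = 1.2187.
kT = 5.5ε / 1.2187 = 4.51 ε.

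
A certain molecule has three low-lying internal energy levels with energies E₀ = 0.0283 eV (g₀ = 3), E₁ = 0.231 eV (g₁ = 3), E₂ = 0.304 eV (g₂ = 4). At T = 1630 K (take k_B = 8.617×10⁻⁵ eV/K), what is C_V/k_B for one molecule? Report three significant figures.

0.605

k_BT = 8.617×10⁻⁵ × 1630 K = 0.14046 eV.
Eᵢ/kT = 0.20148, 1.6446, 2.1643.
Z = Σ gᵢe^(−Eᵢ/kT) = 3·e^(−0.20148) + 3·e^(−1.6446) + 4·e^(−2.1643) = 2.4526 + 0.57927 + 0.45932 = 3.4912.
⟨E⟩ = 0.098205 eV, ⟨E²⟩ = 0.021575 eV².
C_V/k_B = (⟨E²⟩ − ⟨E⟩²)/(kT)² = (0.021575 − 0.0096442)/0.019729 = 0.605.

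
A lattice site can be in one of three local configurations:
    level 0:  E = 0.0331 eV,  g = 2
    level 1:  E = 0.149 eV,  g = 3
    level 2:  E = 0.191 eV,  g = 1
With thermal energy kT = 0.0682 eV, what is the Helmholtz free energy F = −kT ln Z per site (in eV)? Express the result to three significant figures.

Eᵢ/kT = 0.48534, 2.1848, 2.8006.
Z = Σ gᵢe^(−Eᵢ/kT) = 2·e^(−0.48534) + 3·e^(−2.1848) + 1·e^(−2.8006) = 1.2310 + 0.33750 + 0.060774 = 1.6293.
F = −kT ln Z = −0.0682 × ln(1.6293) = −0.0682 × 0.48815 = -0.0333 eV.

-0.0333 eV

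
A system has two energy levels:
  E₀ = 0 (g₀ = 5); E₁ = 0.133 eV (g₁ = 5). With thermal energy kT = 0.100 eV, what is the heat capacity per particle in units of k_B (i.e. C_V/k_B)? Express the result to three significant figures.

0.293

Eᵢ/kT = 0, 1.3300.
Z = Σ gᵢe^(−Eᵢ/kT) = 5·e^(−0) + 5·e^(−1.3300) = 5.0000 + 1.3224 = 6.3224.
⟨E⟩ = 0.027818 eV, ⟨E²⟩ = 0.0036999 eV².
C_V/k_B = (⟨E²⟩ − ⟨E⟩²)/(kT)² = (0.0036999 − 0.00077384)/0.010000 = 0.293.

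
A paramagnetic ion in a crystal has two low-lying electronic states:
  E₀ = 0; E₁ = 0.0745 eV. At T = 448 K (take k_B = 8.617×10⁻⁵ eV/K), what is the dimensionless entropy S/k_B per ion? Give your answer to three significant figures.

0.380

k_BT = 8.617×10⁻⁵ × 448 K = 0.038604 eV.
Eᵢ/kT = 0, 1.9299.
Z = Σ e^(−Eᵢ/kT) = e^(−0) + e^(−1.9299) = 1.0000 + 0.14516 = 1.1452.
⟨E⟩ = Σ EᵢPᵢ = 0.0094433 eV.
S/k_B = ln Z + ⟨E⟩/kT = ln(1.1452) + 0.0094433/0.038604 = 0.13558 + 0.24462 = 0.380.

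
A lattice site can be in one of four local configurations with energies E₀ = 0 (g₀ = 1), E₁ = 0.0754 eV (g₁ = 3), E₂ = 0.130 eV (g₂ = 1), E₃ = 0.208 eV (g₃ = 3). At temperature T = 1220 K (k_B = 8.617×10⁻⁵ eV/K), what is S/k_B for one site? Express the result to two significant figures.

k_BT = 8.617×10⁻⁵ × 1220 K = 0.1051 eV.
Eᵢ/kT = 0, 0.7174, 1.237, 1.979.
Z = Σ gᵢe^(−Eᵢ/kT) = 1·e^(−0) + 3·e^(−0.7174) + 1·e^(−1.237) + 3·e^(−1.979) = 1.000 + 1.464 + 0.2903 + 0.4146 = 3.169.
⟨E⟩ = Σ EᵢPᵢ = 0.07395 eV.
S/k_B = ln Z + ⟨E⟩/kT = ln(3.169) + 0.07395/0.1051 = 1.153 + 0.7036 = 1.9.

1.9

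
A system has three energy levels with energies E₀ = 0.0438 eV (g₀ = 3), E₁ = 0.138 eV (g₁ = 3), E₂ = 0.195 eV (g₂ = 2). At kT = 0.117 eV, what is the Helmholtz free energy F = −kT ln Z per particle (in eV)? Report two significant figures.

-0.14 eV

Eᵢ/kT = 0.3744, 1.179, 1.667.
Z = Σ gᵢe^(−Eᵢ/kT) = 3·e^(−0.3744) + 3·e^(−1.179) + 2·e^(−1.667) = 2.063 + 0.9228 + 0.3776 = 3.363.
F = −kT ln Z = −0.117 × ln(3.363) = −0.117 × 1.213 = -0.14 eV.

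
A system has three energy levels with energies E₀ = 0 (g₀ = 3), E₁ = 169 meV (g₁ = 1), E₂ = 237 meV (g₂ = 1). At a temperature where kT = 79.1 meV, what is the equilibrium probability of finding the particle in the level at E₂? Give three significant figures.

0.0158

Eᵢ/kT = 0, 2.1365, 2.9962.
Z = Σ gᵢe^(−Eᵢ/kT) = 3·e^(−0) + 1·e^(−2.1365) + 1·e^(−2.9962) = 3.0000 + 0.11807 + 0.049977 = 3.1680.
P₂ = g₂ e^(−E₂/kT) / Z = 0.049977/3.1680 = 0.0158.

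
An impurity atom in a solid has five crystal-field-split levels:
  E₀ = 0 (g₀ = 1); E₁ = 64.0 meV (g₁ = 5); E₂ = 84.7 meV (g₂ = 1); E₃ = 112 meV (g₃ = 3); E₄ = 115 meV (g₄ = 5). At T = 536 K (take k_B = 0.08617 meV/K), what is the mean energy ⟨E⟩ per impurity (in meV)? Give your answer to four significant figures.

55.33 meV

k_BT = 0.08617 × 536 K = 46.1871 meV.
Eᵢ/kT = 0, 1.38567, 1.83385, 2.42492, 2.48987.
Z = Σ gᵢe^(−Eᵢ/kT) = 1·e^(−0) + 5·e^(−1.38567) + 1·e^(−1.83385) + 3·e^(−2.42492) + 5·e^(−2.48987) = 1.00000 + 1.25078 + 0.159797 + 0.265456 + 0.414604 = 3.09064.
⟨E⟩ = Σ Eᵢ gᵢe^(−Eᵢ/kT) / Z = (0·1.00000 + 64.0·1.25078 + 84.7·0.159797 + 112·0.265456 + 115·0.414604) / 3.09064 = 55.33 meV.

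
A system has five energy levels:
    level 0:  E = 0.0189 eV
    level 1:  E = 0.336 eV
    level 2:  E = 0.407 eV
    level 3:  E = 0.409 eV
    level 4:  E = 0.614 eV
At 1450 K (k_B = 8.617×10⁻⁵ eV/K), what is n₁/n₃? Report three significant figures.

1.79

k_BT = 8.617×10⁻⁵ × 1450 K = 0.12495 eV.
n₁/n₃ = exp[−(E₁−E₃)/kT] = exp(−(-0.073 eV)/(0.12495 eV)) = exp(0.58423) = 1.79.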